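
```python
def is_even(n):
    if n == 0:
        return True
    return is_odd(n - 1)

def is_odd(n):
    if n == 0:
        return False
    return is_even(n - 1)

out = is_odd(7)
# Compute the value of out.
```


is_odd(7)
= is_even(6)
= is_odd(5)
= is_even(4)
= is_odd(3)
= is_even(2)
= is_odd(1)
= is_even(0)
n == 0: return True
= True


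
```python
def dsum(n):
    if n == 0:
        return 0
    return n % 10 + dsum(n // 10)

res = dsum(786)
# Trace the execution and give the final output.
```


dsum(786)
= 6 + dsum(78)
= 6 + 8 + dsum(7)
= 6 + 8 + 7 + dsum(0)
= 6 + 8 + 7 + 0
= 21


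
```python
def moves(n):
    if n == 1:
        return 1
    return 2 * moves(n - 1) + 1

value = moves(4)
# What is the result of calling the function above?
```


moves(4)
= 2 * moves(3) + 1
= 2 * (2 * moves(2) + 1) + 1
= 2 * (2 * (2 * moves(1) + 1) + 1) + 1
Now compute bottom-up:
moves(1) = 1
moves(2) = 2 * 1 + 1 = 3
moves(3) = 2 * 3 + 1 = 7
moves(4) = 2 * 7 + 1 = 15
= 15


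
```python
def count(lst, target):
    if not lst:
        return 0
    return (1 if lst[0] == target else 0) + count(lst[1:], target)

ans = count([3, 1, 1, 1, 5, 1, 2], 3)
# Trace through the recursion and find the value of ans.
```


count([3, 1, 1, 1, 5, 1, 2], 3)
lst[0]=3 == 3: 1 + count([1, 1, 1, 5, 1, 2], 3)
lst[0]=1 != 3: 0 + count([1, 1, 5, 1, 2], 3)
lst[0]=1 != 3: 0 + count([1, 5, 1, 2], 3)
lst[0]=1 != 3: 0 + count([5, 1, 2], 3)
lst[0]=5 != 3: 0 + count([1, 2], 3)
lst[0]=1 != 3: 0 + count([2], 3)
lst[0]=2 != 3: 0 + count([], 3)
= 1


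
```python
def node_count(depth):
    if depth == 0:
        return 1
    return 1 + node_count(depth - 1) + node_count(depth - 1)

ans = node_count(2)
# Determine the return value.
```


node_count(2)
= 1 + node_count(1) + node_count(1)
= 1 + 2 * node_count(1)
node_count(k) = 2^(k+1) - 1
node_count(0) = 1
node_count(1) = 3
node_count(2) = 7
node_count(2) = 2^3 - 1 = 7


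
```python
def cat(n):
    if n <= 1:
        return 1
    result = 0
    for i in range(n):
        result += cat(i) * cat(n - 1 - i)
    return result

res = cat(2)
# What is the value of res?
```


cat(2)
= sum of cat(i) * cat(2-1-i) for i in 0..1
  cat(0)*cat(1) = 1*1 = 1
  cat(1)*cat(0) = 1*1 = 1
= 1 + 1
= 2


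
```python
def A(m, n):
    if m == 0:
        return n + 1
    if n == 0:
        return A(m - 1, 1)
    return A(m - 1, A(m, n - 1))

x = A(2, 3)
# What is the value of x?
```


A(2, 3)
= A(1, A(2, 2))
First compute A(2, 2) = 7
= A(1, 7)
= 9


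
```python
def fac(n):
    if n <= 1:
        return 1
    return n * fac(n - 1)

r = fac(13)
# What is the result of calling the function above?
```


fac(13)
= 13 * fac(12)
= 13 * 12 * fac(11)
= 13 * 12 * 11 * fac(10)
= 13 * 12 * 11 * 10 * fac(9)
= 13 * 12 * 11 * 10 * 9 * fac(8)
= 13 * 12 * 11 * 10 * 9 * 8 * fac(7)
= 13 * 12 * 11 * 10 * 9 * 8 * 7 * fac(6)
= 13 * 12 * 11 * 10 * 9 * 8 * 7 * 6 * fac(5)
= 13 * 12 * 11 * 10 * 9 * 8 * 7 * 6 * 5 * fac(4)
= 13 * 12 * 11 * 10 * 9 * 8 * 7 * 6 * 5 * 4 * fac(3)
= 13 * 12 * 11 * 10 * 9 * 8 * 7 * 6 * 5 * 4 * 3 * fac(2)
= 13 * 12 * 11 * 10 * 9 * 8 * 7 * 6 * 5 * 4 * 3 * 2 * fac(1)
= 13 * 12 * 11 * 10 * 9 * 8 * 7 * 6 * 5 * 4 * 3 * 2 * 1
= 6227020800


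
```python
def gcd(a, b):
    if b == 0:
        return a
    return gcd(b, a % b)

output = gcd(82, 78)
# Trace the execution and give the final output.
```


gcd(82, 78)
= gcd(78, 82 % 78) = gcd(78, 4)
= gcd(4, 78 % 4) = gcd(4, 2)
= gcd(2, 4 % 2) = gcd(2, 0)
b == 0, return a = 2


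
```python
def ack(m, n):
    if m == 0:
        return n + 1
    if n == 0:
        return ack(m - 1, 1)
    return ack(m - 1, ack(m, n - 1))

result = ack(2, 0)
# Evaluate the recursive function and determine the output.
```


ack(2, 0)
n == 0: return ack(1, 1)
= ack(1, 1) = 3
= 3


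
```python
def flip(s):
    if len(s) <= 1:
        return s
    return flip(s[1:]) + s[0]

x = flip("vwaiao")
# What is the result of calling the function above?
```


flip("vwaiao")
= flip("waiao") + "v"
= flip("aiao") + "w" + "v"
= flip("iao") + "a" + "w" + "v"
= flip("ao") + "i" + "a" + "w" + "v"
= flip("o") + "a" + "i" + "a" + "w" + "v"
= "o" + "a" + "i" + "a" + "w" + "v"
= "oaiawv"


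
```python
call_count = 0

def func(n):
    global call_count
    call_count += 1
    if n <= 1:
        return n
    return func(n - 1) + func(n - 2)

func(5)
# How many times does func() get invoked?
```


func(5) calls func(4) and func(3); each non-base call branches into two more.
Let C(k) = total number of calls made by func(k), including the call to func(k) itself.
Base cases: C(0) = 1, C(1) = 1
Recurrence: C(k) = 1 + C(k-1) + C(k-2)
  C(2) = 1 + C(1) + C(0) = 1 + 1 + 1 = 3
  C(3) = 1 + C(2) + C(1) = 1 + 3 + 1 = 5
  C(4) = 1 + C(3) + C(2) = 1 + 5 + 3 = 9
  C(5) = 1 + C(4) + C(3) = 1 + 9 + 5 = 15
Total calls = C(5) = 15


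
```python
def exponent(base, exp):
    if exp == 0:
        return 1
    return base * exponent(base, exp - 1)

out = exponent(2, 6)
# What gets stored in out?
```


exponent(2, 6)
= 2 * exponent(2, 5)
= 2 * 2 * exponent(2, 4)
= 2 * 2 * 2 * exponent(2, 3)
= 2 * 2 * 2 * 2 * exponent(2, 2)
= 2 * 2 * 2 * 2 * 2 * exponent(2, 1)
= 2 * 2 * 2 * 2 * 2 * 2 * exponent(2, 0)
= 2 * 2 * 2 * 2 * 2 * 2 * 1
= 64


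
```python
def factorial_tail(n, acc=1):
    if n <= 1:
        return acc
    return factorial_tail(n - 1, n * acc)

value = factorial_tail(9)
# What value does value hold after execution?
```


factorial_tail(9, 1)
= factorial_tail(8, 9 * 1) = factorial_tail(8, 9)
= factorial_tail(7, 8 * 9) = factorial_tail(7, 72)
= factorial_tail(6, 7 * 72) = factorial_tail(6, 504)
= factorial_tail(5, 6 * 504) = factorial_tail(5, 3024)
= factorial_tail(4, 5 * 3024) = factorial_tail(4, 15120)
= factorial_tail(3, 4 * 15120) = factorial_tail(3, 60480)
= factorial_tail(2, 3 * 60480) = factorial_tail(2, 181440)
= factorial_tail(1, 2 * 181440) = factorial_tail(1, 362880)
n <= 1, return acc = 362880


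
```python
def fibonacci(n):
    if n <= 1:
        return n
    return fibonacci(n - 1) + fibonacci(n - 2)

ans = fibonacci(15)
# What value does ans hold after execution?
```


fibonacci(15)
= fibonacci(14) + fibonacci(13)
= (fibonacci(13) + fibonacci(12)) + fibonacci(13)
Computing bottom-up: fibonacci(0)=0, fibonacci(1)=1, fibonacci(2)=1, fibonacci(3)=2, fibonacci(4)=3, fibonacci(5)=5, fibonacci(6)=8, fibonacci(7)=13, fibonacci(8)=21, fibonacci(9)=34, fibonacci(10)=55, fibonacci(11)=89, fibonacci(12)=144, fibonacci(13)=233, fibonacci(14)=377, fibonacci(15)=610
= 610


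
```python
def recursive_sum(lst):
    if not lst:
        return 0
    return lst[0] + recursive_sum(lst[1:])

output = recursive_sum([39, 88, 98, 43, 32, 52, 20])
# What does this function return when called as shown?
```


recursive_sum([39, 88, 98, 43, 32, 52, 20])
= 39 + recursive_sum([88, 98, 43, 32, 52, 20])
= 39 + 88 + recursive_sum([98, 43, 32, 52, 20])
= 39 + 88 + 98 + recursive_sum([43, 32, 52, 20])
= 39 + 88 + 98 + 43 + recursive_sum([32, 52, 20])
= 39 + 88 + 98 + 43 + 32 + recursive_sum([52, 20])
= 39 + 88 + 98 + 43 + 32 + 52 + recursive_sum([20])
= 39 + 88 + 98 + 43 + 32 + 52 + 20 + recursive_sum([])
= 39 + 88 + 98 + 43 + 32 + 52 + 20 + 0
= 372


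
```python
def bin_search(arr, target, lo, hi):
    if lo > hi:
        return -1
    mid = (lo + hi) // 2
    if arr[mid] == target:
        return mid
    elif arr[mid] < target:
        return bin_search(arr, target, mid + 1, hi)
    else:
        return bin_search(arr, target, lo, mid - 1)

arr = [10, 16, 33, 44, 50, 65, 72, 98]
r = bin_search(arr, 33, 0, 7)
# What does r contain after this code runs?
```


bin_search(arr, 33, 0, 7)
lo=0, hi=7, mid=3, arr[mid]=44
44 > 33, search left half
lo=0, hi=2, mid=1, arr[mid]=16
16 < 33, search right half
lo=2, hi=2, mid=2, arr[mid]=33
arr[2] == 33, found at index 2
= 2


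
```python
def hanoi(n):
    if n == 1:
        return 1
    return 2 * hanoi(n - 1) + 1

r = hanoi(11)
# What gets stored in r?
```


hanoi(11)
= 2 * hanoi(10) + 1
= 2 * (2 * hanoi(9) + 1) + 1
= 2 * (2 * (2 * hanoi(8) + 1) + 1) + 1
= 2 * (2 * (2 * (2 * hanoi(7) + 1) + 1) + 1) + 1
= 2 * (2 * (2 * (2 * (2 * hanoi(6) + 1) + 1) + 1) + 1) + 1
= 2 * (2 * (2 * (2 * (2 * (2 * hanoi(5) + 1) + 1) + 1) + 1) + 1) + 1
= 2 * (2 * (2 * (2 * (2 * (2 * (2 * hanoi(4) + 1) + 1) + 1) + 1) + 1) + 1) + 1
= 2 * (2 * (2 * (2 * (2 * (2 * (2 * (2 * hanoi(3) + 1) + 1) + 1) + 1) + 1) + 1) + 1) + 1
= 2 * (2 * (2 * (2 * (2 * (2 * (2 * (2 * (2 * hanoi(2) + 1) + 1) + 1) + 1) + 1) + 1) + 1) + 1) + 1
= 2 * (2 * (2 * (2 * (2 * (2 * (2 * (2 * (2 * (2 * hanoi(1) + 1) + 1) + 1) + 1) + 1) + 1) + 1) + 1) + 1) + 1
Now compute bottom-up:
hanoi(1) = 1
hanoi(2) = 2 * 1 + 1 = 3
hanoi(3) = 2 * 3 + 1 = 7
hanoi(4) = 2 * 7 + 1 = 15
hanoi(5) = 2 * 15 + 1 = 31
hanoi(6) = 2 * 31 + 1 = 63
hanoi(7) = 2 * 63 + 1 = 127
hanoi(8) = 2 * 127 + 1 = 255
hanoi(9) = 2 * 255 + 1 = 511
hanoi(10) = 2 * 511 + 1 = 1023
hanoi(11) = 2 * 1023 + 1 = 2047
= 2047


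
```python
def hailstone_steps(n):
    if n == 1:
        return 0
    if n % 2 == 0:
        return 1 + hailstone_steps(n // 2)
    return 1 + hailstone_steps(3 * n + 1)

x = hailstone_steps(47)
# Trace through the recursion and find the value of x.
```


hailstone_steps(47)
47 is odd -> 3*47+1 = 142 -> hailstone_steps(142)
142 is even -> hailstone_steps(71)
71 is odd -> 3*71+1 = 214 -> hailstone_steps(214)
214 is even -> hailstone_steps(107)
107 is odd -> 3*107+1 = 322 -> hailstone_steps(322)
322 is even -> hailstone_steps(161)
161 is odd -> 3*161+1 = 484 -> hailstone_steps(484)
484 is even -> hailstone_steps(242)
242 is even -> hailstone_steps(121)
121 is odd -> 3*121+1 = 364 -> hailstone_steps(364)
364 is even -> hailstone_steps(182)
182 is even -> hailstone_steps(91)
91 is odd -> 3*91+1 = 274 -> hailstone_steps(274)
274 is even -> hailstone_steps(137)
137 is odd -> 3*137+1 = 412 -> hailstone_steps(412)
412 is even -> hailstone_steps(206)
206 is even -> hailstone_steps(103)
103 is odd -> 3*103+1 = 310 -> hailstone_steps(310)
310 is even -> hailstone_steps(155)
155 is odd -> 3*155+1 = 466 -> hailstone_steps(466)
466 is even -> hailstone_steps(233)
233 is odd -> 3*233+1 = 700 -> hailstone_steps(700)
700 is even -> hailstone_steps(350)
350 is even -> hailstone_steps(175)
175 is odd -> 3*175+1 = 526 -> hailstone_steps(526)
526 is even -> hailstone_steps(263)
263 is odd -> 3*263+1 = 790 -> hailstone_steps(790)
790 is even -> hailstone_steps(395)
395 is odd -> 3*395+1 = 1186 -> hailstone_steps(1186)
1186 is even -> hailstone_steps(593)
593 is odd -> 3*593+1 = 1780 -> hailstone_steps(1780)
1780 is even -> hailstone_steps(890)
890 is even -> hailstone_steps(445)
445 is odd -> 3*445+1 = 1336 -> hailstone_steps(1336)
1336 is even -> hailstone_steps(668)
668 is even -> hailstone_steps(334)
334 is even -> hailstone_steps(167)
167 is odd -> 3*167+1 = 502 -> hailstone_steps(502)
502 is even -> hailstone_steps(251)
251 is odd -> 3*251+1 = 754 -> hailstone_steps(754)
754 is even -> hailstone_steps(377)
377 is odd -> 3*377+1 = 1132 -> hailstone_steps(1132)
1132 is even -> hailstone_steps(566)
566 is even -> hailstone_steps(283)
283 is odd -> 3*283+1 = 850 -> hailstone_steps(850)
850 is even -> hailstone_steps(425)
425 is odd -> 3*425+1 = 1276 -> hailstone_steps(1276)
1276 is even -> hailstone_steps(638)
638 is even -> hailstone_steps(319)
319 is odd -> 3*319+1 = 958 -> hailstone_steps(958)
958 is even -> hailstone_steps(479)
479 is odd -> 3*479+1 = 1438 -> hailstone_steps(1438)
1438 is even -> hailstone_steps(719)
719 is odd -> 3*719+1 = 2158 -> hailstone_steps(2158)
2158 is even -> hailstone_steps(1079)
1079 is odd -> 3*1079+1 = 3238 -> hailstone_steps(3238)
3238 is even -> hailstone_steps(1619)
1619 is odd -> 3*1619+1 = 4858 -> hailstone_steps(4858)
4858 is even -> hailstone_steps(2429)
2429 is odd -> 3*2429+1 = 7288 -> hailstone_steps(7288)
7288 is even -> hailstone_steps(3644)
3644 is even -> hailstone_steps(1822)
1822 is even -> hailstone_steps(911)
911 is odd -> 3*911+1 = 2734 -> hailstone_steps(2734)
2734 is even -> hailstone_steps(1367)
1367 is odd -> 3*1367+1 = 4102 -> hailstone_steps(4102)
4102 is even -> hailstone_steps(2051)
2051 is odd -> 3*2051+1 = 6154 -> hailstone_steps(6154)
6154 is even -> hailstone_steps(3077)
3077 is odd -> 3*3077+1 = 9232 -> hailstone_steps(9232)
9232 is even -> hailstone_steps(4616)
4616 is even -> hailstone_steps(2308)
2308 is even -> hailstone_steps(1154)
1154 is even -> hailstone_steps(577)
577 is odd -> 3*577+1 = 1732 -> hailstone_steps(1732)
1732 is even -> hailstone_steps(866)
866 is even -> hailstone_steps(433)
433 is odd -> 3*433+1 = 1300 -> hailstone_steps(1300)
1300 is even -> hailstone_steps(650)
650 is even -> hailstone_steps(325)
325 is odd -> 3*325+1 = 976 -> hailstone_steps(976)
976 is even -> hailstone_steps(488)
488 is even -> hailstone_steps(244)
244 is even -> hailstone_steps(122)
122 is even -> hailstone_steps(61)
61 is odd -> 3*61+1 = 184 -> hailstone_steps(184)
184 is even -> hailstone_steps(92)
92 is even -> hailstone_steps(46)
46 is even -> hailstone_steps(23)
23 is odd -> 3*23+1 = 70 -> hailstone_steps(70)
70 is even -> hailstone_steps(35)
35 is odd -> 3*35+1 = 106 -> hailstone_steps(106)
106 is even -> hailstone_steps(53)
53 is odd -> 3*53+1 = 160 -> hailstone_steps(160)
160 is even -> hailstone_steps(80)
80 is even -> hailstone_steps(40)
40 is even -> hailstone_steps(20)
20 is even -> hailstone_steps(10)
10 is even -> hailstone_steps(5)
5 is odd -> 3*5+1 = 16 -> hailstone_steps(16)
16 is even -> hailstone_steps(8)
8 is even -> hailstone_steps(4)
4 is even -> hailstone_steps(2)
2 is even -> hailstone_steps(1)
Reached 1 after 104 steps
= 104


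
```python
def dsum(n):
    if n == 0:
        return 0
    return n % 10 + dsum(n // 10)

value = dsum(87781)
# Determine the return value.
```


dsum(87781)
= 1 + dsum(8778)
= 1 + 8 + dsum(877)
= 1 + 8 + 7 + dsum(87)
= 1 + 8 + 7 + 7 + dsum(8)
= 1 + 8 + 7 + 7 + 8 + dsum(0)
= 1 + 8 + 7 + 7 + 8 + 0
= 31


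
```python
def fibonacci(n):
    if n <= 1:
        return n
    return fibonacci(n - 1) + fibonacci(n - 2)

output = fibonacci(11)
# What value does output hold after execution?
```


fibonacci(11)
= fibonacci(10) + fibonacci(9)
= (fibonacci(9) + fibonacci(8)) + fibonacci(9)
Computing bottom-up: fibonacci(0)=0, fibonacci(1)=1, fibonacci(2)=1, fibonacci(3)=2, fibonacci(4)=3, fibonacci(5)=5, fibonacci(6)=8, fibonacci(7)=13, fibonacci(8)=21, fibonacci(9)=34, fibonacci(10)=55, fibonacci(11)=89
= 89


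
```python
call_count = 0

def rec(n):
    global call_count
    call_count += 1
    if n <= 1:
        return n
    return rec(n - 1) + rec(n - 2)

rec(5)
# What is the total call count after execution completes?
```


rec(5) calls rec(4) and rec(3); each non-base call branches into two more.
Let C(k) = total number of calls made by rec(k), including the call to rec(k) itself.
Base cases: C(0) = 1, C(1) = 1
Recurrence: C(k) = 1 + C(k-1) + C(k-2)
  C(2) = 1 + C(1) + C(0) = 1 + 1 + 1 = 3
  C(3) = 1 + C(2) + C(1) = 1 + 3 + 1 = 5
  C(4) = 1 + C(3) + C(2) = 1 + 5 + 3 = 9
  C(5) = 1 + C(4) + C(3) = 1 + 9 + 5 = 15
Total calls = C(5) = 15


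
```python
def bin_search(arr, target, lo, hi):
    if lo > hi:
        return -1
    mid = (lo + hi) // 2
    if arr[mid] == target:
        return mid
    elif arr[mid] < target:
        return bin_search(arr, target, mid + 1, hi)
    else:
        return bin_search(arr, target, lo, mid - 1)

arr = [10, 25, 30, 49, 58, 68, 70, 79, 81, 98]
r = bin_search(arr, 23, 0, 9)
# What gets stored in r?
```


bin_search(arr, 23, 0, 9)
lo=0, hi=9, mid=4, arr[mid]=58
58 > 23, search left half
lo=0, hi=3, mid=1, arr[mid]=25
25 > 23, search left half
lo=0, hi=0, mid=0, arr[mid]=10
10 < 23, search right half
lo > hi, target not found, return -1
= -1


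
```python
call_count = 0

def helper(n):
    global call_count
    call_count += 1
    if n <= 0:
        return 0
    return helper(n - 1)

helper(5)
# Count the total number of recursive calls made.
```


helper(5) calls helper(4) calls ... calls helper(0)
Total calls: 5 + 1 (for base case) = 6


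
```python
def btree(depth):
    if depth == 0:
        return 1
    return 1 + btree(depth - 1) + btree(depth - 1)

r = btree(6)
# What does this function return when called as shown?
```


btree(6)
= 1 + btree(5) + btree(5)
= 1 + 2 * btree(5)
btree(k) = 2^(k+1) - 1
btree(0) = 1
btree(1) = 3
btree(2) = 7
btree(3) = 15
btree(4) = 31
btree(6) = 2^7 - 1 = 127


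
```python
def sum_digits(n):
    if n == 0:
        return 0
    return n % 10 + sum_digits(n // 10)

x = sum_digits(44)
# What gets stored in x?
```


sum_digits(44)
= 4 + sum_digits(4)
= 4 + 4 + sum_digits(0)
= 4 + 4 + 0
= 8


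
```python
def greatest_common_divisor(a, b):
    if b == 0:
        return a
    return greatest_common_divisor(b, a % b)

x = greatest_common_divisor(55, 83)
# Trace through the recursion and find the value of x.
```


greatest_common_divisor(55, 83)
= greatest_common_divisor(83, 55 % 83) = greatest_common_divisor(83, 55)
= greatest_common_divisor(55, 83 % 55) = greatest_common_divisor(55, 28)
= greatest_common_divisor(28, 55 % 28) = greatest_common_divisor(28, 27)
= greatest_common_divisor(27, 28 % 27) = greatest_common_divisor(27, 1)
= greatest_common_divisor(1, 27 % 1) = greatest_common_divisor(1, 0)
b == 0, return a = 1


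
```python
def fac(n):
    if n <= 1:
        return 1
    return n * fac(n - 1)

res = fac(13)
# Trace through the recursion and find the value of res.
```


fac(13)
= 13 * fac(12)
= 13 * 12 * fac(11)
= 13 * 12 * 11 * fac(10)
= 13 * 12 * 11 * 10 * fac(9)
= 13 * 12 * 11 * 10 * 9 * fac(8)
= 13 * 12 * 11 * 10 * 9 * 8 * fac(7)
= 13 * 12 * 11 * 10 * 9 * 8 * 7 * fac(6)
= 13 * 12 * 11 * 10 * 9 * 8 * 7 * 6 * fac(5)
= 13 * 12 * 11 * 10 * 9 * 8 * 7 * 6 * 5 * fac(4)
= 13 * 12 * 11 * 10 * 9 * 8 * 7 * 6 * 5 * 4 * fac(3)
= 13 * 12 * 11 * 10 * 9 * 8 * 7 * 6 * 5 * 4 * 3 * fac(2)
= 13 * 12 * 11 * 10 * 9 * 8 * 7 * 6 * 5 * 4 * 3 * 2 * fac(1)
= 13 * 12 * 11 * 10 * 9 * 8 * 7 * 6 * 5 * 4 * 3 * 2 * 1
= 6227020800


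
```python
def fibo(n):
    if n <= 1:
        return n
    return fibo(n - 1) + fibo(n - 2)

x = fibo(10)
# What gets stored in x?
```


fibo(10)
= fibo(9) + fibo(8)
= (fibo(8) + fibo(7)) + fibo(8)
Computing bottom-up: fibo(0)=0, fibo(1)=1, fibo(2)=1, fibo(3)=2, fibo(4)=3, fibo(5)=5, fibo(6)=8, fibo(7)=13, fibo(8)=21, fibo(9)=34, fibo(10)=55
= 55


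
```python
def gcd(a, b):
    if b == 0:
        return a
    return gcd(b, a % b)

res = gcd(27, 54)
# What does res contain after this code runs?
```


gcd(27, 54)
= gcd(54, 27 % 54) = gcd(54, 27)
= gcd(27, 54 % 27) = gcd(27, 0)
b == 0, return a = 27


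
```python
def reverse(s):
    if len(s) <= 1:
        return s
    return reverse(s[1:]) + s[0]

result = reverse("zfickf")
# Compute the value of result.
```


reverse("zfickf")
= reverse("fickf") + "z"
= reverse("ickf") + "f" + "z"
= reverse("ckf") + "i" + "f" + "z"
= reverse("kf") + "c" + "i" + "f" + "z"
= reverse("f") + "k" + "c" + "i" + "f" + "z"
= "f" + "k" + "c" + "i" + "f" + "z"
= "fkcifz"


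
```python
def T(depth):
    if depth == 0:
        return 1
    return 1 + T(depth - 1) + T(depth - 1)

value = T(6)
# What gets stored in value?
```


T(6)
= 1 + T(5) + T(5)
= 1 + 2 * T(5)
T(k) = 2^(k+1) - 1
T(0) = 1
T(1) = 3
T(2) = 7
T(3) = 15
T(4) = 31
T(6) = 2^7 - 1 = 127


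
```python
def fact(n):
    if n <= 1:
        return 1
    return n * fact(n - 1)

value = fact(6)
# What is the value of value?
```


fact(6)
= 6 * fact(5)
= 6 * 5 * fact(4)
= 6 * 5 * 4 * fact(3)
= 6 * 5 * 4 * 3 * fact(2)
= 6 * 5 * 4 * 3 * 2 * fact(1)
= 6 * 5 * 4 * 3 * 2 * 1
= 720


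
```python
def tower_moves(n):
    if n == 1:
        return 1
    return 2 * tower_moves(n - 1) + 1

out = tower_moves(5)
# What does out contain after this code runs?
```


tower_moves(5)
= 2 * tower_moves(4) + 1
= 2 * (2 * tower_moves(3) + 1) + 1
= 2 * (2 * (2 * tower_moves(2) + 1) + 1) + 1
= 2 * (2 * (2 * (2 * tower_moves(1) + 1) + 1) + 1) + 1
Now compute bottom-up:
tower_moves(1) = 1
tower_moves(2) = 2 * 1 + 1 = 3
tower_moves(3) = 2 * 3 + 1 = 7
tower_moves(4) = 2 * 7 + 1 = 15
tower_moves(5) = 2 * 15 + 1 = 31
= 31


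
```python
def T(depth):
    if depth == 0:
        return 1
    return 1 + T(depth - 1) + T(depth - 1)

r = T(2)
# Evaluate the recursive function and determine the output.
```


T(2)
= 1 + T(1) + T(1)
= 1 + 2 * T(1)
T(k) = 2^(k+1) - 1
T(0) = 1
T(1) = 3
T(2) = 7
T(2) = 2^3 - 1 = 7


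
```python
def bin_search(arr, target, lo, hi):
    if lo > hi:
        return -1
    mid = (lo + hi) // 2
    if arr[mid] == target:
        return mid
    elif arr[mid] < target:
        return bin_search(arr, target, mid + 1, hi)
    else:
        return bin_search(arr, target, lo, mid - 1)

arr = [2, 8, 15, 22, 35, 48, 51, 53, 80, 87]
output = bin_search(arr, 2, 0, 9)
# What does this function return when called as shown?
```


bin_search(arr, 2, 0, 9)
lo=0, hi=9, mid=4, arr[mid]=35
35 > 2, search left half
lo=0, hi=3, mid=1, arr[mid]=8
8 > 2, search left half
lo=0, hi=0, mid=0, arr[mid]=2
arr[0] == 2, found at index 0
= 0


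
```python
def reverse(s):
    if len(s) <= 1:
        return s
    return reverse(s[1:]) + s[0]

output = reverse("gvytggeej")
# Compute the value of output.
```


reverse("gvytggeej")
= reverse("vytggeej") + "g"
= reverse("ytggeej") + "v" + "g"
= reverse("tggeej") + "y" + "v" + "g"
= reverse("ggeej") + "t" + "y" + "v" + "g"
= reverse("geej") + "g" + "t" + "y" + "v" + "g"
= reverse("eej") + "g" + "g" + "t" + "y" + "v" + "g"
= reverse("ej") + "e" + "g" + "g" + "t" + "y" + "v" + "g"
= reverse("j") + "e" + "e" + "g" + "g" + "t" + "y" + "v" + "g"
= "j" + "e" + "e" + "g" + "g" + "t" + "y" + "v" + "g"
= "jeeggtyvg"


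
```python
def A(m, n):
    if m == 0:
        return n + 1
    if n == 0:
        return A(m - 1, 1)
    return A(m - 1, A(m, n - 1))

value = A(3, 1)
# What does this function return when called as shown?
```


A(3, 1)
= A(2, A(3, 0))
First compute A(3, 0) = 5
= A(2, 5)
= 13


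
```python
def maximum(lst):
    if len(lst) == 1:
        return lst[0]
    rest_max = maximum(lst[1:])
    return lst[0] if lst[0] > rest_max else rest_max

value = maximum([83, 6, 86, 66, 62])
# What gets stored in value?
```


maximum([83, 6, 86, 66, 62])
= compare 83 with maximum([6, 86, 66, 62])
= compare 6 with maximum([86, 66, 62])
= compare 86 with maximum([66, 62])
= compare 66 with maximum([62])
Base: maximum([62]) = 62
compare 66 with 62: max = 66
compare 86 with 66: max = 86
compare 6 with 86: max = 86
compare 83 with 86: max = 86
= 86


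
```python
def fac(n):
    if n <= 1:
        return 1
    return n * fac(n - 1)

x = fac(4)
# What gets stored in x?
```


fac(4)
= 4 * fac(3)
= 4 * 3 * fac(2)
= 4 * 3 * 2 * fac(1)
= 4 * 3 * 2 * 1
= 24


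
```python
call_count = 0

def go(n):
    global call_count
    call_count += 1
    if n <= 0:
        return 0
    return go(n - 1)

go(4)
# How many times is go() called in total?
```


go(4) calls go(3) calls ... calls go(0)
Total calls: 4 + 1 (for base case) = 5


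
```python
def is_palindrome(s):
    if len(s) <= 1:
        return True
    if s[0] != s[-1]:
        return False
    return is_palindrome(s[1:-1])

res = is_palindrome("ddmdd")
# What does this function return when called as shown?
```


is_palindrome("ddmdd")
"ddmdd": s[0]='d' == s[-1]='d' -> is_palindrome("dmd")
"dmd": s[0]='d' == s[-1]='d' -> is_palindrome("m")
"m": len <= 1 -> True
= True


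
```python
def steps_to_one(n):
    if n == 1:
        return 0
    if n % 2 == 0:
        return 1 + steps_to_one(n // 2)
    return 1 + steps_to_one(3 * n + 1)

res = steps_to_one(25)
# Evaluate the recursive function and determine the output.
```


steps_to_one(25)
25 is odd -> 3*25+1 = 76 -> steps_to_one(76)
76 is even -> steps_to_one(38)
38 is even -> steps_to_one(19)
19 is odd -> 3*19+1 = 58 -> steps_to_one(58)
58 is even -> steps_to_one(29)
29 is odd -> 3*29+1 = 88 -> steps_to_one(88)
88 is even -> steps_to_one(44)
44 is even -> steps_to_one(22)
22 is even -> steps_to_one(11)
11 is odd -> 3*11+1 = 34 -> steps_to_one(34)
34 is even -> steps_to_one(17)
17 is odd -> 3*17+1 = 52 -> steps_to_one(52)
52 is even -> steps_to_one(26)
26 is even -> steps_to_one(13)
13 is odd -> 3*13+1 = 40 -> steps_to_one(40)
40 is even -> steps_to_one(20)
20 is even -> steps_to_one(10)
10 is even -> steps_to_one(5)
5 is odd -> 3*5+1 = 16 -> steps_to_one(16)
16 is even -> steps_to_one(8)
8 is even -> steps_to_one(4)
4 is even -> steps_to_one(2)
2 is even -> steps_to_one(1)
Reached 1 after 23 steps
= 23


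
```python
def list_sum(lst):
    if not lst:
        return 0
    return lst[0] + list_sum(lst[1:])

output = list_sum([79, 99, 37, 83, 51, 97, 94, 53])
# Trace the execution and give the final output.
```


list_sum([79, 99, 37, 83, 51, 97, 94, 53])
= 79 + list_sum([99, 37, 83, 51, 97, 94, 53])
= 79 + 99 + list_sum([37, 83, 51, 97, 94, 53])
= 79 + 99 + 37 + list_sum([83, 51, 97, 94, 53])
= 79 + 99 + 37 + 83 + list_sum([51, 97, 94, 53])
= 79 + 99 + 37 + 83 + 51 + list_sum([97, 94, 53])
= 79 + 99 + 37 + 83 + 51 + 97 + list_sum([94, 53])
= 79 + 99 + 37 + 83 + 51 + 97 + 94 + list_sum([53])
= 79 + 99 + 37 + 83 + 51 + 97 + 94 + 53 + list_sum([])
= 79 + 99 + 37 + 83 + 51 + 97 + 94 + 53 + 0
= 593


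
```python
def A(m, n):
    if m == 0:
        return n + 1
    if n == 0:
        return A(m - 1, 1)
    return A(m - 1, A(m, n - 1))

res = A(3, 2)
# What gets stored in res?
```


A(3, 2)
= A(2, A(3, 1))
First compute A(3, 1) = 13
= A(2, 13)
= 29


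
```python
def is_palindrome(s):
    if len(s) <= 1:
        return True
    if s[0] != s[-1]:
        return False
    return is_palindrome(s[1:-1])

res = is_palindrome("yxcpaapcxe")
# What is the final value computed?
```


is_palindrome("yxcpaapcxe")
"yxcpaapcxe": s[0]='y' != s[-1]='e' -> False
= False


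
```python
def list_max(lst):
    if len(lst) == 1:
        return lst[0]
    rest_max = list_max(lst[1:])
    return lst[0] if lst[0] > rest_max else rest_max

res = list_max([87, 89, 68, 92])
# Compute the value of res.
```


list_max([87, 89, 68, 92])
= compare 87 with list_max([89, 68, 92])
= compare 89 with list_max([68, 92])
= compare 68 with list_max([92])
Base: list_max([92]) = 92
compare 68 with 92: max = 92
compare 89 with 92: max = 92
compare 87 with 92: max = 92
= 92


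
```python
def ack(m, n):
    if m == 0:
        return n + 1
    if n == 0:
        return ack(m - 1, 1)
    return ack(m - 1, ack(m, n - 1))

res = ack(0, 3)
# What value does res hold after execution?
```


ack(0, 3)
m == 0: return 3 + 1 = 4
= 4


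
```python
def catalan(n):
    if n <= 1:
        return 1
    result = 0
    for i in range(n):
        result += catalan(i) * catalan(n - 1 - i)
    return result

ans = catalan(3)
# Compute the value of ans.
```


catalan(3)
= sum of catalan(i) * catalan(3-1-i) for i in 0..2
First compute sub-values bottom-up:
  catalan(0) = 1, catalan(1) = 1
  catalan(2) = 1*1 + 1*1 = 2
Now catalan(3):
  catalan(0)*catalan(2) = 1*2 = 2
  catalan(1)*catalan(1) = 1*1 = 1
  catalan(2)*catalan(0) = 2*1 = 2
= 2 + 1 + 2
= 5


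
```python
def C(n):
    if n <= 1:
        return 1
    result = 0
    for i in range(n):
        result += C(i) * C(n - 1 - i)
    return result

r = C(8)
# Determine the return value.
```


C(8)
= sum of C(i) * C(8-1-i) for i in 0..7
First compute sub-values bottom-up:
  C(0) = 1, C(1) = 1
  C(2) = 1*1 + 1*1 = 2
  C(3) = 1*2 + 1*1 + 2*1 = 5
  C(4) = 1*5 + 1*2 + 2*1 + 5*1 = 14
  C(5) = 1*14 + 1*5 + 2*2 + 5*1 + 14*1 = 42
  C(6) = 1*42 + 1*14 + 2*5 + 5*2 + 14*1 + 42*1 = 132
  C(7) = 1*132 + 1*42 + 2*14 + 5*5 + 14*2 + 42*1 + 132*1 = 429
Now C(8):
  C(0)*C(7) = 1*429 = 429
  C(1)*C(6) = 1*132 = 132
  C(2)*C(5) = 2*42 = 84
  C(3)*C(4) = 5*14 = 70
  C(4)*C(3) = 14*5 = 70
  C(5)*C(2) = 42*2 = 84
  C(6)*C(1) = 132*1 = 132
  C(7)*C(0) = 429*1 = 429
= 429 + 132 + 84 + 70 + 70 + 84 + 132 + 429
= 1430


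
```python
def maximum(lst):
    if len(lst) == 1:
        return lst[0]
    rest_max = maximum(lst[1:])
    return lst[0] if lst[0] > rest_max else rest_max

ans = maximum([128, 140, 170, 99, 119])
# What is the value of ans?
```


maximum([128, 140, 170, 99, 119])
= compare 128 with maximum([140, 170, 99, 119])
= compare 140 with maximum([170, 99, 119])
= compare 170 with maximum([99, 119])
= compare 99 with maximum([119])
Base: maximum([119]) = 119
compare 99 with 119: max = 119
compare 170 with 119: max = 170
compare 140 with 170: max = 170
compare 128 with 170: max = 170
= 170


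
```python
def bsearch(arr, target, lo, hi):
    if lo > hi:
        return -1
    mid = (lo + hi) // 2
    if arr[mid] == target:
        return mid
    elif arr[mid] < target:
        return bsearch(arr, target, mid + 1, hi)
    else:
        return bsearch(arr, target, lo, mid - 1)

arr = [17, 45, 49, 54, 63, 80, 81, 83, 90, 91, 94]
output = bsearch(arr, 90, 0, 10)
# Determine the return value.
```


bsearch(arr, 90, 0, 10)
lo=0, hi=10, mid=5, arr[mid]=80
80 < 90, search right half
lo=6, hi=10, mid=8, arr[mid]=90
arr[8] == 90, found at index 8
= 8


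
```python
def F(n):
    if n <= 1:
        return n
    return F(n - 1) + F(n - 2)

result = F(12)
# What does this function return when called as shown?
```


F(12)
= F(11) + F(10)
= (F(10) + F(9)) + F(10)
Computing bottom-up: F(0)=0, F(1)=1, F(2)=1, F(3)=2, F(4)=3, F(5)=5, F(6)=8, F(7)=13, F(8)=21, F(9)=34, F(10)=55, F(11)=89, F(12)=144
= 144


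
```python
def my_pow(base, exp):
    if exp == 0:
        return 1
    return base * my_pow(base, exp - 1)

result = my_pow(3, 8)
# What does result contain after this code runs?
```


my_pow(3, 8)
= 3 * my_pow(3, 7)
= 3 * 3 * my_pow(3, 6)
= 3 * 3 * 3 * my_pow(3, 5)
= 3 * 3 * 3 * 3 * my_pow(3, 4)
= 3 * 3 * 3 * 3 * 3 * my_pow(3, 3)
= 3 * 3 * 3 * 3 * 3 * 3 * my_pow(3, 2)
= 3 * 3 * 3 * 3 * 3 * 3 * 3 * my_pow(3, 1)
= 3 * 3 * 3 * 3 * 3 * 3 * 3 * 3 * my_pow(3, 0)
= 3 * 3 * 3 * 3 * 3 * 3 * 3 * 3 * 1
= 6561


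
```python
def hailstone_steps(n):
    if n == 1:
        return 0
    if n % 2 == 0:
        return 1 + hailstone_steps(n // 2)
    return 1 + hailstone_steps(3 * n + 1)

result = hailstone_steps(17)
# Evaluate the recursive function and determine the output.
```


hailstone_steps(17)
17 is odd -> 3*17+1 = 52 -> hailstone_steps(52)
52 is even -> hailstone_steps(26)
26 is even -> hailstone_steps(13)
13 is odd -> 3*13+1 = 40 -> hailstone_steps(40)
40 is even -> hailstone_steps(20)
20 is even -> hailstone_steps(10)
10 is even -> hailstone_steps(5)
5 is odd -> 3*5+1 = 16 -> hailstone_steps(16)
16 is even -> hailstone_steps(8)
8 is even -> hailstone_steps(4)
4 is even -> hailstone_steps(2)
2 is even -> hailstone_steps(1)
Reached 1 after 12 steps
= 12


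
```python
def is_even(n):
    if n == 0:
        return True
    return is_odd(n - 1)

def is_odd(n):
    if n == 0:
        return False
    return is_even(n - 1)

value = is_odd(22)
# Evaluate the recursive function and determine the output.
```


is_odd(22)
= is_even(21)
= is_odd(20)
= is_even(19)
= is_odd(18)
= is_even(17)
= is_odd(16)
= is_even(15)
= is_odd(14)
= is_even(13)
= is_odd(12)
= is_even(11)
= is_odd(10)
= is_even(9)
= is_odd(8)
= is_even(7)
= is_odd(6)
= is_even(5)
= is_odd(4)
= is_even(3)
= is_odd(2)
= is_even(1)
= is_odd(0)
n == 0: return False
= False


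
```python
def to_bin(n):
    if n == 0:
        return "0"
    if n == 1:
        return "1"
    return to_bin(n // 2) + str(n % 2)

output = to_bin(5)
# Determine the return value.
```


to_bin(5)
= to_bin(2) + "1"
= to_bin(1) + "0" + "1"
= "1" + "0" + "1"
= "101"


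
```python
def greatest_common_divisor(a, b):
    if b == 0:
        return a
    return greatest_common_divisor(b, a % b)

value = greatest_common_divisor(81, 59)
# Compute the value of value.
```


greatest_common_divisor(81, 59)
= greatest_common_divisor(59, 81 % 59) = greatest_common_divisor(59, 22)
= greatest_common_divisor(22, 59 % 22) = greatest_common_divisor(22, 15)
= greatest_common_divisor(15, 22 % 15) = greatest_common_divisor(15, 7)
= greatest_common_divisor(7, 15 % 7) = greatest_common_divisor(7, 1)
= greatest_common_divisor(1, 7 % 1) = greatest_common_divisor(1, 0)
b == 0, return a = 1


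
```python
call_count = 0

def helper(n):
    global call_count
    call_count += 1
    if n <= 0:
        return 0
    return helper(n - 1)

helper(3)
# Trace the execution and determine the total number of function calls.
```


helper(3) calls helper(2) calls ... calls helper(0)
Total calls: 3 + 1 (for base case) = 4


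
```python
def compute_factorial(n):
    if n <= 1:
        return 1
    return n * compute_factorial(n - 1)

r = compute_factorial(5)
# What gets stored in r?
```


compute_factorial(5)
= 5 * compute_factorial(4)
= 5 * 4 * compute_factorial(3)
= 5 * 4 * 3 * compute_factorial(2)
= 5 * 4 * 3 * 2 * compute_factorial(1)
= 5 * 4 * 3 * 2 * 1
= 120


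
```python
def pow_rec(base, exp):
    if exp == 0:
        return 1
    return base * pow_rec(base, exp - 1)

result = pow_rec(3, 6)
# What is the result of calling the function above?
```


pow_rec(3, 6)
= 3 * pow_rec(3, 5)
= 3 * 3 * pow_rec(3, 4)
= 3 * 3 * 3 * pow_rec(3, 3)
= 3 * 3 * 3 * 3 * pow_rec(3, 2)
= 3 * 3 * 3 * 3 * 3 * pow_rec(3, 1)
= 3 * 3 * 3 * 3 * 3 * 3 * pow_rec(3, 0)
= 3 * 3 * 3 * 3 * 3 * 3 * 1
= 729


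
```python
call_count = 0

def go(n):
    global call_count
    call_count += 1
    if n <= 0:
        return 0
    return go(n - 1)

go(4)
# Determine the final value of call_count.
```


go(4) calls go(3) calls ... calls go(0)
Total calls: 4 + 1 (for base case) = 5


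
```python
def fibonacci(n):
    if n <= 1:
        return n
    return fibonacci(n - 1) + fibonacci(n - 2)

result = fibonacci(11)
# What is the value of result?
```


fibonacci(11)
= fibonacci(10) + fibonacci(9)
= (fibonacci(9) + fibonacci(8)) + fibonacci(9)
Computing bottom-up: fibonacci(0)=0, fibonacci(1)=1, fibonacci(2)=1, fibonacci(3)=2, fibonacci(4)=3, fibonacci(5)=5, fibonacci(6)=8, fibonacci(7)=13, fibonacci(8)=21, fibonacci(9)=34, fibonacci(10)=55, fibonacci(11)=89
= 89


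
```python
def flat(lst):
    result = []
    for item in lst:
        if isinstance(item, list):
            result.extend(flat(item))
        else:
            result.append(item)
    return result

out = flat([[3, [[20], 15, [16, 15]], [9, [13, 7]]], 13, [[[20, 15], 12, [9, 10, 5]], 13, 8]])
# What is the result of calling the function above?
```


flat([[3, [[20], 15, [16, 15]], [9, [13, 7]]], 13, [[[20, 15], 12, [9, 10, 5]], 13, 8]])
Processing each element:
  [3, [[20], 15, [16, 15]], [9, [13, 7]]] is a list -> flat recursively -> [3, 20, 15, 16, 15, 9, 13, 7]
  13 is not a list -> append 13
  [[[20, 15], 12, [9, 10, 5]], 13, 8] is a list -> flat recursively -> [20, 15, 12, 9, 10, 5, 13, 8]
= [3, 20, 15, 16, 15, 9, 13, 7, 13, 20, 15, 12, 9, 10, 5, 13, 8]


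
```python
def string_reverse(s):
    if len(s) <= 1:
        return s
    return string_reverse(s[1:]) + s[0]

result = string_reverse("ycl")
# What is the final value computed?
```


string_reverse("ycl")
= string_reverse("cl") + "y"
= string_reverse("l") + "c" + "y"
= "l" + "c" + "y"
= "lcy"


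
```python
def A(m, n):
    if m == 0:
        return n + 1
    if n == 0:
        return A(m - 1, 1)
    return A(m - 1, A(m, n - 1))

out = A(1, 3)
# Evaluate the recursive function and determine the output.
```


A(1, 3)
= A(0, A(1, 2))
First compute A(1, 2) = 4
= A(0, 4)
= 5


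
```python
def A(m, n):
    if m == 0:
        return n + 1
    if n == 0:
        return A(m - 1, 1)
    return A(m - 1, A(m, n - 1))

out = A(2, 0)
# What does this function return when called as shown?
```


A(2, 0)
n == 0: return A(1, 1)
= A(1, 1) = 3
= 3


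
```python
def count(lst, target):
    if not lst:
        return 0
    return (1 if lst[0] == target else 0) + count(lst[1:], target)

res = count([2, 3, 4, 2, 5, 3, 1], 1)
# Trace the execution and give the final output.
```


count([2, 3, 4, 2, 5, 3, 1], 1)
lst[0]=2 != 1: 0 + count([3, 4, 2, 5, 3, 1], 1)
lst[0]=3 != 1: 0 + count([4, 2, 5, 3, 1], 1)
lst[0]=4 != 1: 0 + count([2, 5, 3, 1], 1)
lst[0]=2 != 1: 0 + count([5, 3, 1], 1)
lst[0]=5 != 1: 0 + count([3, 1], 1)
lst[0]=3 != 1: 0 + count([1], 1)
lst[0]=1 == 1: 1 + count([], 1)
= 1


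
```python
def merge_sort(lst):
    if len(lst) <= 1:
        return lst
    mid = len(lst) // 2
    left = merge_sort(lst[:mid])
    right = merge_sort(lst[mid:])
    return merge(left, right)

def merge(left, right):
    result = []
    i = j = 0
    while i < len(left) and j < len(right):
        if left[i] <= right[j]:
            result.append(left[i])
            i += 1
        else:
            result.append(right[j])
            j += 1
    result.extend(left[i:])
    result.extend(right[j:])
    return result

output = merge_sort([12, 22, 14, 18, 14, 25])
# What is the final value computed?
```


merge_sort([12, 22, 14, 18, 14, 25])
Split into [12, 22, 14] and [18, 14, 25]
Left sorted: [12, 14, 22]
Right sorted: [14, 18, 25]
Merge [12, 14, 22] and [14, 18, 25]
= [12, 14, 14, 18, 22, 25]


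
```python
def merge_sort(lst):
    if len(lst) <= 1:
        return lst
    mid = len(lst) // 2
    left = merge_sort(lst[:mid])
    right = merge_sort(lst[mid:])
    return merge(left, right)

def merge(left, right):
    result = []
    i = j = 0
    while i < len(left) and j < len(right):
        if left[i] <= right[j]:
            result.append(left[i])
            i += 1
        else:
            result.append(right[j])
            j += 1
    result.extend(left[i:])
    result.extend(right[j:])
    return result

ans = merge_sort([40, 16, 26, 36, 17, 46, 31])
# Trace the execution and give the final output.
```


merge_sort([40, 16, 26, 36, 17, 46, 31])
Split into [40, 16, 26] and [36, 17, 46, 31]
Left sorted: [16, 26, 40]
Right sorted: [17, 31, 36, 46]
Merge [16, 26, 40] and [17, 31, 36, 46]
= [16, 17, 26, 31, 36, 40, 46]


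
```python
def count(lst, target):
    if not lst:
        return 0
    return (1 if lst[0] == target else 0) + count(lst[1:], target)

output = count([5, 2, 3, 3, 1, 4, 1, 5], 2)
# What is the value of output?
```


count([5, 2, 3, 3, 1, 4, 1, 5], 2)
lst[0]=5 != 2: 0 + count([2, 3, 3, 1, 4, 1, 5], 2)
lst[0]=2 == 2: 1 + count([3, 3, 1, 4, 1, 5], 2)
lst[0]=3 != 2: 0 + count([3, 1, 4, 1, 5], 2)
lst[0]=3 != 2: 0 + count([1, 4, 1, 5], 2)
lst[0]=1 != 2: 0 + count([4, 1, 5], 2)
lst[0]=4 != 2: 0 + count([1, 5], 2)
lst[0]=1 != 2: 0 + count([5], 2)
lst[0]=5 != 2: 0 + count([], 2)
= 1


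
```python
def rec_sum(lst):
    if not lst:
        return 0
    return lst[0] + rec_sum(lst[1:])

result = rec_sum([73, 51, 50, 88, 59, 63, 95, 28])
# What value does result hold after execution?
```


rec_sum([73, 51, 50, 88, 59, 63, 95, 28])
= 73 + rec_sum([51, 50, 88, 59, 63, 95, 28])
= 73 + 51 + rec_sum([50, 88, 59, 63, 95, 28])
= 73 + 51 + 50 + rec_sum([88, 59, 63, 95, 28])
= 73 + 51 + 50 + 88 + rec_sum([59, 63, 95, 28])
= 73 + 51 + 50 + 88 + 59 + rec_sum([63, 95, 28])
= 73 + 51 + 50 + 88 + 59 + 63 + rec_sum([95, 28])
= 73 + 51 + 50 + 88 + 59 + 63 + 95 + rec_sum([28])
= 73 + 51 + 50 + 88 + 59 + 63 + 95 + 28 + rec_sum([])
= 73 + 51 + 50 + 88 + 59 + 63 + 95 + 28 + 0
= 507


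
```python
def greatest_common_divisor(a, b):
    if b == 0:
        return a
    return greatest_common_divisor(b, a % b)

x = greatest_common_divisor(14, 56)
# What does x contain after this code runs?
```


greatest_common_divisor(14, 56)
= greatest_common_divisor(56, 14 % 56) = greatest_common_divisor(56, 14)
= greatest_common_divisor(14, 56 % 14) = greatest_common_divisor(14, 0)
b == 0, return a = 14


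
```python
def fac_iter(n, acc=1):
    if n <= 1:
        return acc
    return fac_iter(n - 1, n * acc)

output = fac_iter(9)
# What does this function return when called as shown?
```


fac_iter(9, 1)
= fac_iter(8, 9 * 1) = fac_iter(8, 9)
= fac_iter(7, 8 * 9) = fac_iter(7, 72)
= fac_iter(6, 7 * 72) = fac_iter(6, 504)
= fac_iter(5, 6 * 504) = fac_iter(5, 3024)
= fac_iter(4, 5 * 3024) = fac_iter(4, 15120)
= fac_iter(3, 4 * 15120) = fac_iter(3, 60480)
= fac_iter(2, 3 * 60480) = fac_iter(2, 181440)
= fac_iter(1, 2 * 181440) = fac_iter(1, 362880)
n <= 1, return acc = 362880


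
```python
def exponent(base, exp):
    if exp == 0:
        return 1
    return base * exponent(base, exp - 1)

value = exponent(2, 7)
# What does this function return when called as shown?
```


exponent(2, 7)
= 2 * exponent(2, 6)
= 2 * 2 * exponent(2, 5)
= 2 * 2 * 2 * exponent(2, 4)
= 2 * 2 * 2 * 2 * exponent(2, 3)
= 2 * 2 * 2 * 2 * 2 * exponent(2, 2)
= 2 * 2 * 2 * 2 * 2 * 2 * exponent(2, 1)
= 2 * 2 * 2 * 2 * 2 * 2 * 2 * exponent(2, 0)
= 2 * 2 * 2 * 2 * 2 * 2 * 2 * 1
= 128
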